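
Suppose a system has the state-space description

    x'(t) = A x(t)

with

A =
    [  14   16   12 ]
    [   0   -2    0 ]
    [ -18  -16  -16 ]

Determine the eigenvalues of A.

-4, -2, 2

det(sI - A) = s^3 - (tr A)s^2 + (M11 + M22 + M33)s - det A, where Mii is the 2×2 principal minor of A obtained by deleting row i and column i.
tr A = 14 + (-2) + (-16) = -4; M11 = (-2)·(-16) - 0·(-16) = 32 - 0 = 32; M22 = 14·(-16) - 12·(-18) = -224 - (-216) = -8; M33 = 14·(-2) - 16·0 = -28 - 0 = -28; sum of minors = -4.
det A = 14·((-2)·(-16) - 0·(-16)) - 16·(0·(-16) - 0·(-18)) + 12·(0·(-16) - (-2)·(-18)) = 14·32 - 16·0 + 12·(-36) = 16.
So p(s) = det(sI - A) = s^3 + 4s^2 - 4s - 16.
Rational-root test: any integer root divides -16. Testing small divisors, s = -2 works: p(-2) = -8 + 16 + 8 + (-16) = 0, so (s + 2) is a factor.
Dividing, p(s) = (s + 2)(s^2 + 2s - 8).
Factor s^2 + 2s - 8: two numbers with sum -2 and product -8 are 2 and -4, so s^2 + 2s - 8 = (s - 2)(s + 4).
Hence p(s) = (s - 2) (s + 2) (s + 4), with roots -4, -2, 2.
At least one eigenvalue has non-negative real part, so the system is not asymptotically stable.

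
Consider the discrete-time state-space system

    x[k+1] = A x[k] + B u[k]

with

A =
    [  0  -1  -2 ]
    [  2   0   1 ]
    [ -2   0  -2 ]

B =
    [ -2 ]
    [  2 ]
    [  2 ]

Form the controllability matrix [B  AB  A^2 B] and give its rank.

3

AB = [[-6], [-2], [0]]
A^2B = [[2], [-12], [12]]
Controllability matrix C = [B  AB  A^2B] = [[-2, -6, 2], [2, -2, -12], [2, 0, 12]]
det(C) = (-2)·((-2)·12 - (-12)·0) - (-6)·(2·12 - (-12)·2) + 2·(2·0 - (-2)·2) = (-2)·(-24) - (-6)·48 + 2·4 = 344 ≠ 0, so rank(C) = 3.
rank(C) = 3 = n, so the pair (A, B) is completely controllable.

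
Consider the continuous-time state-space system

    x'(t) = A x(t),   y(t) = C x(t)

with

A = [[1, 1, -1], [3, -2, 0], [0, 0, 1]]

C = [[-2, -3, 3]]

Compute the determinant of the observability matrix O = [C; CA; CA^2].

CA = [[-11, 4, 5]]
CA^2 = [[1, -19, 16]]
Observability matrix O = [C; CA; CA^2] = [[-2, -3, 3], [-11, 4, 5], [1, -19, 16]]
Expanding along the first row, det(O) = (-2)·(4·16 - 5·(-19)) - (-3)·((-11)·16 - 5·1) + 3·((-11)·(-19) - 4·1) = (-2)·159 - (-3)·(-181) + 3·205 = -246
Since det(O) ≠ 0, rank(O) = 3 and the system is completely observable.

-246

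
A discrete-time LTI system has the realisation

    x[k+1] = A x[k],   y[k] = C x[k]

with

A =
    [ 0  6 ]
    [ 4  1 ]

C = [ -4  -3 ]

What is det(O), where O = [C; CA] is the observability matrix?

CA = [[-12, -27]]
Observability matrix O = [C; CA] = [[-4, -3], [-12, -27]]
det(O) = (-4)·(-27) - (-3)·(-12) = 108 - 36 = 72
Since det(O) ≠ 0, rank(O) = 2 and the system is completely observable.

72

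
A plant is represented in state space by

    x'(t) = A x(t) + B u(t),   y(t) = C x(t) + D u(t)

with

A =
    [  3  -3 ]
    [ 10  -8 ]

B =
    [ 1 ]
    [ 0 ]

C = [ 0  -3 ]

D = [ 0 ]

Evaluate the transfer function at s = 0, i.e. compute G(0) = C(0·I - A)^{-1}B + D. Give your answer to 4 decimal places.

G(0) = C(-A)^{-1}B + D = -C A^{-1} B + D.
det A = 6, so A^{-1} = (1/6)·adj(A) = [[-4/3, 1/2], [-5/3, 1/2]]
A^{-1} B = [-4/3, -5/3]^T
C A^{-1} B = 5
G(0) = D - C A^{-1} B = 0 - (5) = -5

-5.0000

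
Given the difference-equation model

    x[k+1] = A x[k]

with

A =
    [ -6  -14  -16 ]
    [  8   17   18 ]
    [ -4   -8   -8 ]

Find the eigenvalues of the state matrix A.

det(zI - A) = z^3 - (tr A)z^2 + (M11 + M22 + M33)z - det A, where Mii is the 2×2 principal minor of A obtained by deleting row i and column i.
tr A = (-6) + 17 + (-8) = 3; M11 = 17·(-8) - 18·(-8) = -136 - (-144) = 8; M22 = (-6)·(-8) - (-16)·(-4) = 48 - 64 = -16; M33 = (-6)·17 - (-14)·8 = -102 - (-112) = 10; sum of minors = 2.
det A = (-6)·(17·(-8) - 18·(-8)) - (-14)·(8·(-8) - 18·(-4)) + (-16)·(8·(-8) - 17·(-4)) = (-6)·8 - (-14)·8 + (-16)·4 = 0.
So p(z) = det(zI - A) = z^3 - 3z^2 + 2z.
The constant term is 0, so p(z) = z(z^2 - 3z + 2).
Factor z^2 - 3z + 2: two numbers with sum 3 and product 2 are 2 and 1, so z^2 - 3z + 2 = (z - 2)(z - 1).
Hence p(z) = z (z - 2) (z - 1), with roots 0, 1, 2.

0, 1, 2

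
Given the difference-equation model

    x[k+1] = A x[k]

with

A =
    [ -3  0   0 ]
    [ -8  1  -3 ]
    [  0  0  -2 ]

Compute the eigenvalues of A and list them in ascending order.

-3, -2, 1

det(zI - A) = z^3 - (tr A)z^2 + (M11 + M22 + M33)z - det A, where Mii is the 2×2 principal minor of A obtained by deleting row i and column i.
tr A = (-3) + 1 + (-2) = -4; M11 = 1·(-2) - (-3)·0 = -2 - 0 = -2; M22 = (-3)·(-2) - 0·0 = 6 - 0 = 6; M33 = (-3)·1 - 0·(-8) = -3 - 0 = -3; sum of minors = 1.
det A = (-3)·(1·(-2) - (-3)·0) - 0·((-8)·(-2) - (-3)·0) + 0·((-8)·0 - 1·0) = (-3)·(-2) - 0·16 + 0·0 = 6.
So p(z) = det(zI - A) = z^3 + 4z^2 + z - 6.
Rational-root test: any integer root divides -6. Testing small divisors, z = 1 works: p(1) = 1 + 4 + 1 + (-6) = 0, so (z - 1) is a factor.
Dividing, p(z) = (z - 1)(z^2 + 5z + 6).
Factor z^2 + 5z + 6: two numbers with sum -5 and product 6 are -2 and -3, so z^2 + 5z + 6 = (z + 2)(z + 3).
Hence p(z) = (z - 1) (z + 2) (z + 3), with roots -3, -2, 1.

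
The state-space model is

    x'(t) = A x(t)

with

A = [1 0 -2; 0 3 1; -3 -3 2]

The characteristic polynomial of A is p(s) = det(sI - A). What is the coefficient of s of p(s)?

Expand det(sI - A) for the 3×3 matrix.
p(s) = s^3 - 6s^2 + 8s + 9.
(Check: constant term = det(-A) = (-1)^3 det A = 9; coefficient of s^2 = -tr A = -6.)
The coefficient of s is 8.

8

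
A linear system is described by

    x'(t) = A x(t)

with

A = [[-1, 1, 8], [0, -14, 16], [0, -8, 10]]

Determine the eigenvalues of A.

det(sI - A) = s^3 - (tr A)s^2 + (M11 + M22 + M33)s - det A, where Mii is the 2×2 principal minor of A obtained by deleting row i and column i.
tr A = (-1) + (-14) + 10 = -5; M11 = (-14)·10 - 16·(-8) = -140 - (-128) = -12; M22 = (-1)·10 - 8·0 = -10 - 0 = -10; M33 = (-1)·(-14) - 1·0 = 14 - 0 = 14; sum of minors = -8.
det A = (-1)·((-14)·10 - 16·(-8)) - 1·(0·10 - 16·0) + 8·(0·(-8) - (-14)·0) = (-1)·(-12) - 1·0 + 8·0 = 12.
So p(s) = det(sI - A) = s^3 + 5s^2 - 8s - 12.
Rational-root test: any integer root divides -12. Testing small divisors, s = -1 works: p(-1) = -1 + 5 + 8 + (-12) = 0, so (s + 1) is a factor.
Dividing, p(s) = (s + 1)(s^2 + 4s - 12).
Factor s^2 + 4s - 12: two numbers with sum -4 and product -12 are 2 and -6, so s^2 + 4s - 12 = (s - 2)(s + 6).
Hence p(s) = (s - 2) (s + 1) (s + 6), with roots -6, -1, 2.
At least one eigenvalue has non-negative real part, so the system is not asymptotically stable.

-6, -1, 2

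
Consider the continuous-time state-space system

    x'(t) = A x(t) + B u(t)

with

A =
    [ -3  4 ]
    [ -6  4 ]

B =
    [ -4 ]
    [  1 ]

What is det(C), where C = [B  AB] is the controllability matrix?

-128

AB = [[16], [28]]
Controllability matrix C = [B  AB] = [[-4, 16], [1, 28]]
det(C) = (-4)·28 - 16·1 = -112 - 16 = -128
Since det(C) ≠ 0, rank(C) = 2 and the system is completely controllable.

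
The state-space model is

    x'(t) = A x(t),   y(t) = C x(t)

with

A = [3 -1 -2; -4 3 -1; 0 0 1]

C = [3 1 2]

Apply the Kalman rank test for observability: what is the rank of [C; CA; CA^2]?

CA = [[5, 0, -5]]
CA^2 = [[15, -5, -15]]
Observability matrix O = [C; CA; CA^2] = [[3, 1, 2], [5, 0, -5], [15, -5, -15]]
det(O) = 3·(0·(-15) - (-5)·(-5)) - 1·(5·(-15) - (-5)·15) + 2·(5·(-5) - 0·15) = 3·(-25) - 1·0 + 2·(-25) = -125 ≠ 0, so rank(O) = 3.
rank(O) = 3 = n, so the pair (A, C) is completely observable.

3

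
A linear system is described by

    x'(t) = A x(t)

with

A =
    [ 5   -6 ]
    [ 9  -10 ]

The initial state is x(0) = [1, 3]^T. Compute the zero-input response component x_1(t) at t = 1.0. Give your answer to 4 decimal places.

-1.0304

det(sI - A) = s^2 - (tr A)s + det A, with tr A = 5 + (-10) = -5 and det A = 5·(-10) - (-6)·9 = -50 - (-54) = 4.
So p(s) = det(sI - A) = s^2 + 5s + 4.
Factor s^2 + 5s + 4: two numbers with sum -5 and product 4 are -1 and -4, so s^2 + 5s + 4 = (s + 1)(s + 4).
Hence p(s) = (s + 1) (s + 4), with roots -4, -1.
The eigenvalues -4, -1 are distinct and real, so A is diagonalisable and x(t) = e^{At} x(0) = V diag(e^{λ_i t}) V^{-1} x(0), where the columns of V are the eigenvectors.
λ = -4: A - (-4)I = [[9, -6], [9, -6]]. Row 1 gives 9·v1 + (-6)·v2 = 0, so take v_1 = [2, 3]^T.
λ = -1: A - (-1)I = [[6, -6], [9, -9]]. Row 1 gives 6·v1 + (-6)·v2 = 0, so take v_2 = [1, 1]^T.
V = [v_1 v_2] = [[2, 1], [3, 1]] has det V = -1, so V^{-1} = adj(V)/det V = [[-1, 1], [3, -2]].
Modal coordinates z(0) = V^{-1} x(0): (-1)·1 + 1·3 = 2; 3·1 + (-2)·3 = -3; so z(0) = [2, -3]^T.
x_1(t) = Σ_i (v_i)_1 · z_i(0) · e^{λ_i t} (row 1 of V times the modal terms).
x_1(1.0) = 2·2·e^{-4·1.0} + 1·(-3)·e^{-1·1.0} = 4·0.018316 + (-3)·0.367879 = -1.0304.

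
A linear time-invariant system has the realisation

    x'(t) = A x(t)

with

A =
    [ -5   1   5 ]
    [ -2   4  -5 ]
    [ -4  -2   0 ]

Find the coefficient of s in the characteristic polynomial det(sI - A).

-8

Expand det(sI - A) for the 3×3 matrix.
p(s) = s^3 + s^2 - 8s - 170.
(Check: constant term = det(-A) = (-1)^3 det A = -170; coefficient of s^2 = -tr A = 1.)
The coefficient of s is -8.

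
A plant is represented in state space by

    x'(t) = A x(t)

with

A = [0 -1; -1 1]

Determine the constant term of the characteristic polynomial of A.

-1

For a 2×2 matrix, det(sI - A) = s^2 - (tr A)s + det A.
tr A = 1, det A = -1.
So p(s) = s^2 - s - 1.
The constant term is -1.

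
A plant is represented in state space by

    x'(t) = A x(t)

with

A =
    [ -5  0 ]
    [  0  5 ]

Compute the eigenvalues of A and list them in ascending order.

-5, 5

det(sI - A) = s^2 - (tr A)s + det A, with tr A = (-5) + 5 = 0 and det A = (-5)·5 - 0·0 = -25 - 0 = -25.
So p(s) = det(sI - A) = s^2 - 25.
Factor s^2 - 25: two numbers with sum 0 and product -25 are 5 and -5, so s^2 - 25 = (s - 5)(s + 5).
Hence p(s) = (s - 5) (s + 5), with roots -5, 5.
At least one eigenvalue has non-negative real part, so the system is not asymptotically stable.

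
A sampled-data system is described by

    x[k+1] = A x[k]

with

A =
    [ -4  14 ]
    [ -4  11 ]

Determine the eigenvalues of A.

3, 4

det(zI - A) = z^2 - (tr A)z + det A, with tr A = (-4) + 11 = 7 and det A = (-4)·11 - 14·(-4) = -44 - (-56) = 12.
So p(z) = det(zI - A) = z^2 - 7z + 12.
Factor z^2 - 7z + 12: two numbers with sum 7 and product 12 are 4 and 3, so z^2 - 7z + 12 = (z - 4)(z - 3).
Hence p(z) = (z - 4) (z - 3), with roots 3, 4.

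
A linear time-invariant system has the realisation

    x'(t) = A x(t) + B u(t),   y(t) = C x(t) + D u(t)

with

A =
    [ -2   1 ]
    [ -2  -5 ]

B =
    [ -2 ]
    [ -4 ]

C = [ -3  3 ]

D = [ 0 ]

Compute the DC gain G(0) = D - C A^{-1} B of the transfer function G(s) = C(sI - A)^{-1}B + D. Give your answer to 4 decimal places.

2.5000

G(0) = C(-A)^{-1}B + D = -C A^{-1} B + D.
det A = 12, so A^{-1} = (1/12)·adj(A) = [[-5/12, -1/12], [1/6, -1/6]]
A^{-1} B = [7/6, 1/3]^T
C A^{-1} B = -5/2
G(0) = D - C A^{-1} B = 0 - (-5/2) = 5/2 ≈ 2.5000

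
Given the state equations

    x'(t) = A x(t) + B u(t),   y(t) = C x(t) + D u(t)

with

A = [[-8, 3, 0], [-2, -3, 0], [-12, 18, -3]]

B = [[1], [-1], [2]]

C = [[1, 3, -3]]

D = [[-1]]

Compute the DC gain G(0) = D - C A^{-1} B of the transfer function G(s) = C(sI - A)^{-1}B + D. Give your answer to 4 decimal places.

2.0000

G(0) = C(-A)^{-1}B + D = -C A^{-1} B + D.
det A = -90, so A^{-1} = (1/-90)·adj(A) = [[-1/10, -1/10, 0], [1/15, -4/15, 0], [4/5, -6/5, -1/3]]
A^{-1} B = [0, 1/3, 4/3]^T
C A^{-1} B = -3
G(0) = D - C A^{-1} B = -1 - (-3) = 2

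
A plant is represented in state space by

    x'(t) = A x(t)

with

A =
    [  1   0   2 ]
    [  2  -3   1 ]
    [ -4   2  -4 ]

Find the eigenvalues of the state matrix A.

-3, -2, -1

det(sI - A) = s^3 - (tr A)s^2 + (M11 + M22 + M33)s - det A, where Mii is the 2×2 principal minor of A obtained by deleting row i and column i.
tr A = 1 + (-3) + (-4) = -6; M11 = (-3)·(-4) - 1·2 = 12 - 2 = 10; M22 = 1·(-4) - 2·(-4) = -4 - (-8) = 4; M33 = 1·(-3) - 0·2 = -3 - 0 = -3; sum of minors = 11.
det A = 1·((-3)·(-4) - 1·2) - 0·(2·(-4) - 1·(-4)) + 2·(2·2 - (-3)·(-4)) = 1·10 - 0·(-4) + 2·(-8) = -6.
So p(s) = det(sI - A) = s^3 + 6s^2 + 11s + 6.
Rational-root test: any integer root divides 6. Testing small divisors, s = -1 works: p(-1) = -1 + 6 + (-11) + 6 = 0, so (s + 1) is a factor.
Dividing, p(s) = (s + 1)(s^2 + 5s + 6).
Factor s^2 + 5s + 6: two numbers with sum -5 and product 6 are -2 and -3, so s^2 + 5s + 6 = (s + 2)(s + 3).
Hence p(s) = (s + 1) (s + 2) (s + 3), with roots -3, -2, -1.
All eigenvalues have negative real part, so the system is asymptotically stable.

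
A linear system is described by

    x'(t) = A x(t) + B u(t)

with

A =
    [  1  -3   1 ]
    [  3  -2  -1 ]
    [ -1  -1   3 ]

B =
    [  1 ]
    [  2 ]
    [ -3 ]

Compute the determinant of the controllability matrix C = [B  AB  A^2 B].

AB = [[-8], [2], [-12]]
A^2B = [[-26], [-16], [-30]]
Controllability matrix C = [B  AB  A^2B] = [[1, -8, -26], [2, 2, -16], [-3, -12, -30]]
Expanding along the first row, det(C) = 1·(2·(-30) - (-16)·(-12)) - (-8)·(2·(-30) - (-16)·(-3)) + (-26)·(2·(-12) - 2·(-3)) = 1·(-252) - (-8)·(-108) + (-26)·(-18) = -648
Since det(C) ≠ 0, rank(C) = 3 and the system is completely controllable.

-648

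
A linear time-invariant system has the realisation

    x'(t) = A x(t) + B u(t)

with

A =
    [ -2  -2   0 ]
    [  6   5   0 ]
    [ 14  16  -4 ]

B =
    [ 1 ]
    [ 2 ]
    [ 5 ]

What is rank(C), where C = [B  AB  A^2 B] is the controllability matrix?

AB = [[-6], [16], [26]]
A^2B = [[-20], [44], [68]]
Controllability matrix C = [B  AB  A^2B] = [[1, -6, -20], [2, 16, 44], [5, 26, 68]]
The rows r1, r2, r3 of C are linearly dependent: -r1 - 2·r2 + r3 = 0 (check each entry), so rank(C) ≤ 2.
The 2×2 minor from rows 1, 2, columns 1, 2 is 1·16 - (-6)·2 = 16 - (-12) = 28 ≠ 0, so rank(C) = 2.
rank(C) = 2 < n = 3, so the pair (A, B) is not completely controllable.

2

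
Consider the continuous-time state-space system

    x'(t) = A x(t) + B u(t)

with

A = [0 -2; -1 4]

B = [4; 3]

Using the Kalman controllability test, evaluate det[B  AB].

AB = [[-6], [8]]
Controllability matrix C = [B  AB] = [[4, -6], [3, 8]]
det(C) = 4·8 - (-6)·3 = 32 - (-18) = 50
Since det(C) ≠ 0, rank(C) = 2 and the system is completely controllable.

50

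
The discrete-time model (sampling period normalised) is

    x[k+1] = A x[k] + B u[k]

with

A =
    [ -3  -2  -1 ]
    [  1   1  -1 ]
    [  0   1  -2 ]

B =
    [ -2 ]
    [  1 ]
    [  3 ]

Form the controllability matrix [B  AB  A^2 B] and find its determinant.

98

AB = [[1], [-4], [-5]]
A^2B = [[10], [2], [6]]
Controllability matrix C = [B  AB  A^2B] = [[-2, 1, 10], [1, -4, 2], [3, -5, 6]]
Expanding along the first row, det(C) = (-2)·((-4)·6 - 2·(-5)) - 1·(1·6 - 2·3) + 10·(1·(-5) - (-4)·3) = (-2)·(-14) - 1·0 + 10·7 = 98
Since det(C) ≠ 0, rank(C) = 3 and the system is completely controllable.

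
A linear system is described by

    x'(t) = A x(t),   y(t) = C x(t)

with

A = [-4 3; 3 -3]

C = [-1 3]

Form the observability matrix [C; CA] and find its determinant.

CA = [[13, -12]]
Observability matrix O = [C; CA] = [[-1, 3], [13, -12]]
det(O) = (-1)·(-12) - 3·13 = 12 - 39 = -27
Since det(O) ≠ 0, rank(O) = 2 and the system is completely observable.

-27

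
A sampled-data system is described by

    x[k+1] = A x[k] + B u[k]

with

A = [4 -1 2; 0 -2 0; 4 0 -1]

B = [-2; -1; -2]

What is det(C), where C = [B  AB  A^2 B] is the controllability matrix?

-50

AB = [[-11], [2], [-6]]
A^2B = [[-58], [-4], [-38]]
Controllability matrix C = [B  AB  A^2B] = [[-2, -11, -58], [-1, 2, -4], [-2, -6, -38]]
Expanding along the first row, det(C) = (-2)·(2·(-38) - (-4)·(-6)) - (-11)·((-1)·(-38) - (-4)·(-2)) + (-58)·((-1)·(-6) - 2·(-2)) = (-2)·(-100) - (-11)·30 + (-58)·10 = -50
Since det(C) ≠ 0, rank(C) = 3 and the system is completely controllable.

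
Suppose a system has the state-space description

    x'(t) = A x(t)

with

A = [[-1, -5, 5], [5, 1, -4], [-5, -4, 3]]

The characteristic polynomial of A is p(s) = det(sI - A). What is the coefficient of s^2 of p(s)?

Expand det(sI - A) for the 3×3 matrix.
p(s) = s^3 - 3s^2 + 33s + 87.
(Check: constant term = det(-A) = (-1)^3 det A = 87; coefficient of s^2 = -tr A = -3.)
The coefficient of s^2 is -3.

-3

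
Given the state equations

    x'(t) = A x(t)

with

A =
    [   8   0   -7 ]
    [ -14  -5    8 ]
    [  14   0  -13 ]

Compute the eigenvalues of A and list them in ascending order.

det(sI - A) = s^3 - (tr A)s^2 + (M11 + M22 + M33)s - det A, where Mii is the 2×2 principal minor of A obtained by deleting row i and column i.
tr A = 8 + (-5) + (-13) = -10; M11 = (-5)·(-13) - 8·0 = 65 - 0 = 65; M22 = 8·(-13) - (-7)·14 = -104 - (-98) = -6; M33 = 8·(-5) - 0·(-14) = -40 - 0 = -40; sum of minors = 19.
det A = 8·((-5)·(-13) - 8·0) - 0·((-14)·(-13) - 8·14) + (-7)·((-14)·0 - (-5)·14) = 8·65 - 0·70 + (-7)·70 = 30.
So p(s) = det(sI - A) = s^3 + 10s^2 + 19s - 30.
Rational-root test: any integer root divides -30. Testing small divisors, s = 1 works: p(1) = 1 + 10 + 19 + (-30) = 0, so (s - 1) is a factor.
Dividing, p(s) = (s - 1)(s^2 + 11s + 30).
Factor s^2 + 11s + 30: two numbers with sum -11 and product 30 are -5 and -6, so s^2 + 11s + 30 = (s + 5)(s + 6).
Hence p(s) = (s - 1) (s + 5) (s + 6), with roots -6, -5, 1.
At least one eigenvalue has non-negative real part, so the system is not asymptotically stable.

-6, -5, 1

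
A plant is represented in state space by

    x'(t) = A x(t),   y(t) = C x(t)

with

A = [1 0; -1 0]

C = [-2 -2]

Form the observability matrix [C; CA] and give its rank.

1

CA = [[0, 0]]
Observability matrix O = [C; CA] = [[-2, -2], [0, 0]]
Every row of O is a scalar multiple of row 1 = [-2, -2] (multipliers 1, 0), so the rows span a one-dimensional space.
O ≠ 0, hence rank(O) = 1.
rank(O) = 1 < n = 2, so the pair (A, C) is not completely observable.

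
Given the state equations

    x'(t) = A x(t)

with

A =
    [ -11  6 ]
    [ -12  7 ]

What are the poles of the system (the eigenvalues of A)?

det(sI - A) = s^2 - (tr A)s + det A, with tr A = (-11) + 7 = -4 and det A = (-11)·7 - 6·(-12) = -77 - (-72) = -5.
So p(s) = det(sI - A) = s^2 + 4s - 5.
Factor s^2 + 4s - 5: two numbers with sum -4 and product -5 are 1 and -5, so s^2 + 4s - 5 = (s - 1)(s + 5).
Hence p(s) = (s - 1) (s + 5), with roots -5, 1.
At least one eigenvalue has non-negative real part, so the system is not asymptotically stable.

-5, 1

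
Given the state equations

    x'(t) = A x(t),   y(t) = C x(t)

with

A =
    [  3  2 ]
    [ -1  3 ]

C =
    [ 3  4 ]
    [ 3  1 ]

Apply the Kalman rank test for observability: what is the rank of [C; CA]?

2

CA = [[5, 18], [8, 9]]
Observability matrix O = [C; CA] = [[3, 4], [3, 1], [5, 18], [8, 9]]
Take the 2×2 submatrix of O formed by rows 1, 2: [[3, 4], [3, 1]]. Its determinant is 3·1 - 4·3 = 3 - 12 = -9 ≠ 0.
So rank(O) ≥ 2; since O has 2 columns, rank(O) = 2.
rank(O) = 2 = n, so the pair (A, C) is completely observable.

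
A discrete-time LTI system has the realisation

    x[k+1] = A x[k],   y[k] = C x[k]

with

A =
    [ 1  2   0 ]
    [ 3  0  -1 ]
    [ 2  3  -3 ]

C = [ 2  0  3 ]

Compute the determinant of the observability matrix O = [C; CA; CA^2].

CA = [[8, 13, -9]]
CA^2 = [[29, -11, 14]]
Observability matrix O = [C; CA; CA^2] = [[2, 0, 3], [8, 13, -9], [29, -11, 14]]
Expanding along the first row, det(O) = 2·(13·14 - (-9)·(-11)) - 0·(8·14 - (-9)·29) + 3·(8·(-11) - 13·29) = 2·83 - 0·373 + 3·(-465) = -1229
Since det(O) ≠ 0, rank(O) = 3 and the system is completely observable.

-1229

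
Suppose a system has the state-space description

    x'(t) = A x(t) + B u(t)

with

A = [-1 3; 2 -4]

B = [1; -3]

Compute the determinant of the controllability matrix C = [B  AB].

AB = [[-10], [14]]
Controllability matrix C = [B  AB] = [[1, -10], [-3, 14]]
det(C) = 1·14 - (-10)·(-3) = 14 - 30 = -16
Since det(C) ≠ 0, rank(C) = 2 and the system is completely controllable.

-16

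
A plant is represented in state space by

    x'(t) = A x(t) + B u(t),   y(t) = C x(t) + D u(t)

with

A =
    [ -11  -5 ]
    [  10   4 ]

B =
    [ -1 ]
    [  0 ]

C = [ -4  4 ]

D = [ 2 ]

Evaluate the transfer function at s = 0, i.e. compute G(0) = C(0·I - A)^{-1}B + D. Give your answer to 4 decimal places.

-7.3333

G(0) = C(-A)^{-1}B + D = -C A^{-1} B + D.
det A = 6, so A^{-1} = (1/6)·adj(A) = [[2/3, 5/6], [-5/3, -11/6]]
A^{-1} B = [-2/3, 5/3]^T
C A^{-1} B = 28/3
G(0) = D - C A^{-1} B = 2 - (28/3) = -22/3 ≈ -7.3333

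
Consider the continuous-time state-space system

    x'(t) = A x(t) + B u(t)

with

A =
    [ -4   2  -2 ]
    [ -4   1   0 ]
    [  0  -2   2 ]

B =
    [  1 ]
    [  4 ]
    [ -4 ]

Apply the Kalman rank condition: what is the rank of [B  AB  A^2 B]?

AB = [[12], [0], [-16]]
A^2B = [[-16], [-48], [-32]]
Controllability matrix C = [B  AB  A^2B] = [[1, 12, -16], [4, 0, -48], [-4, -16, -32]]
det(C) = 1·(0·(-32) - (-48)·(-16)) - 12·(4·(-32) - (-48)·(-4)) + (-16)·(4·(-16) - 0·(-4)) = 1·(-768) - 12·(-320) + (-16)·(-64) = 4096 ≠ 0, so rank(C) = 3.
rank(C) = 3 = n, so the pair (A, B) is completely controllable.

3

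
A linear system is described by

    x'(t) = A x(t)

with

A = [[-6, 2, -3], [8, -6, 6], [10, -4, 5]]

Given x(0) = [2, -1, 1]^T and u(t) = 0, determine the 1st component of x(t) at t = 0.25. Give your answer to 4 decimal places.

det(sI - A) = s^3 - (tr A)s^2 + (M11 + M22 + M33)s - det A, where Mii is the 2×2 principal minor of A obtained by deleting row i and column i.
tr A = (-6) + (-6) + 5 = -7; M11 = (-6)·5 - 6·(-4) = -30 - (-24) = -6; M22 = (-6)·5 - (-3)·10 = -30 - (-30) = 0; M33 = (-6)·(-6) - 2·8 = 36 - 16 = 20; sum of minors = 14.
det A = (-6)·((-6)·5 - 6·(-4)) - 2·(8·5 - 6·10) + (-3)·(8·(-4) - (-6)·10) = (-6)·(-6) - 2·(-20) + (-3)·28 = -8.
So p(s) = det(sI - A) = s^3 + 7s^2 + 14s + 8.
Rational-root test: any integer root divides 8. Testing small divisors, s = -1 works: p(-1) = -1 + 7 + (-14) + 8 = 0, so (s + 1) is a factor.
Dividing, p(s) = (s + 1)(s^2 + 6s + 8).
Factor s^2 + 6s + 8: two numbers with sum -6 and product 8 are -2 and -4, so s^2 + 6s + 8 = (s + 2)(s + 4).
Hence p(s) = (s + 1) (s + 2) (s + 4), with roots -4, -2, -1.
The eigenvalues -4, -2, -1 are distinct and real, so A is diagonalisable and x(t) = e^{At} x(0) = V diag(e^{λ_i t}) V^{-1} x(0), where the columns of V are the eigenvectors.
λ = -4: A - (-4)I = [[-2, 2, -3], [8, -2, 6], [10, -4, 9]]. v must be orthogonal to every row; (row 1) × (row 2) = [6, -12, -12], so take v_1 = [-1, 2, 2]^T.
λ = -2: A - (-2)I = [[-4, 2, -3], [8, -4, 6], [10, -4, 7]]. v must be orthogonal to every row; (row 1) × (row 3) = [2, -2, -4], so take v_2 = [1, -1, -2]^T.
λ = -1: A - (-1)I = [[-5, 2, -3], [8, -5, 6], [10, -4, 6]]. v must be orthogonal to every row; (row 1) × (row 2) = [-3, 6, 9], so take v_3 = [-1, 2, 3]^T.
V = [v_1 v_2 v_3] = [[-1, 1, -1], [2, -1, 2], [2, -2, 3]] has det V = -1, so V^{-1} = adj(V)/det V = [[-1, 1, -1], [2, 1, 0], [2, 0, 1]].
Modal coordinates z(0) = V^{-1} x(0): (-1)·2 + 1·(-1) + (-1)·1 = -4; 2·2 + 1·(-1) + 0·1 = 3; 2·2 + 0·(-1) + 1·1 = 5; so z(0) = [-4, 3, 5]^T.
x_1(t) = Σ_i (v_i)_1 · z_i(0) · e^{λ_i t} (row 1 of V times the modal terms).
x_1(0.25) = (-1)·(-4)·e^{-4·0.25} + 1·3·e^{-2·0.25} + (-1)·5·e^{-1·0.25} = 4·0.367879 + 3·0.606531 + (-5)·0.778801 = -0.6029.

-0.6029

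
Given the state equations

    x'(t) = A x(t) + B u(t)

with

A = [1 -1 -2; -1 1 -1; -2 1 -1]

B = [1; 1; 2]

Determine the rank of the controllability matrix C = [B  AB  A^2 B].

AB = [[-4], [-2], [-3]]
A^2B = [[4], [5], [9]]
Controllability matrix C = [B  AB  A^2B] = [[1, -4, 4], [1, -2, 5], [2, -3, 9]]
det(C) = 1·((-2)·9 - 5·(-3)) - (-4)·(1·9 - 5·2) + 4·(1·(-3) - (-2)·2) = 1·(-3) - (-4)·(-1) + 4·1 = -3 ≠ 0, so rank(C) = 3.
rank(C) = 3 = n, so the pair (A, B) is completely controllable.

3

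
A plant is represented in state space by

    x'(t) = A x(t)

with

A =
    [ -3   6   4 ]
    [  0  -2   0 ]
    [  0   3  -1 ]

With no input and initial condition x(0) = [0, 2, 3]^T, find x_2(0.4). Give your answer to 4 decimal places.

0.8987

det(sI - A) = s^3 - (tr A)s^2 + (M11 + M22 + M33)s - det A, where Mii is the 2×2 principal minor of A obtained by deleting row i and column i.
tr A = (-3) + (-2) + (-1) = -6; M11 = (-2)·(-1) - 0·3 = 2 - 0 = 2; M22 = (-3)·(-1) - 4·0 = 3 - 0 = 3; M33 = (-3)·(-2) - 6·0 = 6 - 0 = 6; sum of minors = 11.
det A = (-3)·((-2)·(-1) - 0·3) - 6·(0·(-1) - 0·0) + 4·(0·3 - (-2)·0) = (-3)·2 - 6·0 + 4·0 = -6.
So p(s) = det(sI - A) = s^3 + 6s^2 + 11s + 6.
Rational-root test: any integer root divides 6. Testing small divisors, s = -1 works: p(-1) = -1 + 6 + (-11) + 6 = 0, so (s + 1) is a factor.
Dividing, p(s) = (s + 1)(s^2 + 5s + 6).
Factor s^2 + 5s + 6: two numbers with sum -5 and product 6 are -2 and -3, so s^2 + 5s + 6 = (s + 2)(s + 3).
Hence p(s) = (s + 1) (s + 2) (s + 3), with roots -3, -2, -1.
The eigenvalues -3, -2, -1 are distinct and real, so A is diagonalisable and x(t) = e^{At} x(0) = V diag(e^{λ_i t}) V^{-1} x(0), where the columns of V are the eigenvectors.
λ = -3: A - (-3)I = [[0, 6, 4], [0, 1, 0], [0, 3, 2]]. v must be orthogonal to every row; (row 1) × (row 2) = [-4, 0, 0], so take v_1 = [1, 0, 0]^T.
λ = -2: A - (-2)I = [[-1, 6, 4], [0, 0, 0], [0, 3, 1]]. v must be orthogonal to every row; (row 1) × (row 3) = [-6, 1, -3], so take v_2 = [-6, 1, -3]^T.
λ = -1: A - (-1)I = [[-2, 6, 4], [0, -1, 0], [0, 3, 0]]. v must be orthogonal to every row; (row 1) × (row 2) = [4, 0, 2], so take v_3 = [2, 0, 1]^T.
V = [v_1 v_2 v_3] = [[1, -6, 2], [0, 1, 0], [0, -3, 1]] has det V = 1, so V^{-1} = adj(V)/det V = [[1, 0, -2], [0, 1, 0], [0, 3, 1]].
Modal coordinates z(0) = V^{-1} x(0): 1·0 + 0·2 + (-2)·3 = -6; 0·0 + 1·2 + 0·3 = 2; 0·0 + 3·2 + 1·3 = 9; so z(0) = [-6, 2, 9]^T.
x_2(t) = Σ_i (v_i)_2 · z_i(0) · e^{λ_i t} (row 2 of V times the modal terms).
x_2(0.4) = 0·(-6)·e^{-3·0.4} + 1·2·e^{-2·0.4} + 0·9·e^{-1·0.4} = 0·0.301194 + 2·0.449329 + 0·0.670320 = 0.8987.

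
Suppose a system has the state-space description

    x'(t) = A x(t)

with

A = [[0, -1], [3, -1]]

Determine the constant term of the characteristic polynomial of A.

3

For a 2×2 matrix, det(sI - A) = s^2 - (tr A)s + det A.
tr A = -1, det A = 3.
So p(s) = s^2 + s + 3.
The constant term is 3.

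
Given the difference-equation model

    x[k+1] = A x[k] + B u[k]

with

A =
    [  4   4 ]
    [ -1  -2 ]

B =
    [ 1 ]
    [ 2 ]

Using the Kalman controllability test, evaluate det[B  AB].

-29

AB = [[12], [-5]]
Controllability matrix C = [B  AB] = [[1, 12], [2, -5]]
det(C) = 1·(-5) - 12·2 = -5 - 24 = -29
Since det(C) ≠ 0, rank(C) = 2 and the system is completely controllable.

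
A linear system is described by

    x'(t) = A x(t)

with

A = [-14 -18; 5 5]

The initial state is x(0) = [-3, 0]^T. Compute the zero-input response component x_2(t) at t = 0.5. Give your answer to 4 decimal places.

det(sI - A) = s^2 - (tr A)s + det A, with tr A = (-14) + 5 = -9 and det A = (-14)·5 - (-18)·5 = -70 - (-90) = 20.
So p(s) = det(sI - A) = s^2 + 9s + 20.
Factor s^2 + 9s + 20: two numbers with sum -9 and product 20 are -4 and -5, so s^2 + 9s + 20 = (s + 4)(s + 5).
Hence p(s) = (s + 4) (s + 5), with roots -5, -4.
The eigenvalues -5, -4 are distinct and real, so A is diagonalisable and x(t) = e^{At} x(0) = V diag(e^{λ_i t}) V^{-1} x(0), where the columns of V are the eigenvectors.
λ = -5: A - (-5)I = [[-9, -18], [5, 10]]. Row 1 gives (-9)·v1 + (-18)·v2 = 0, so take v_1 = [-2, 1]^T.
λ = -4: A - (-4)I = [[-10, -18], [5, 9]]. Row 1 gives (-10)·v1 + (-18)·v2 = 0, so take v_2 = [-9, 5]^T.
V = [v_1 v_2] = [[-2, -9], [1, 5]] has det V = -1, so V^{-1} = adj(V)/det V = [[-5, -9], [1, 2]].
Modal coordinates z(0) = V^{-1} x(0): (-5)·(-3) + (-9)·0 = 15; 1·(-3) + 2·0 = -3; so z(0) = [15, -3]^T.
x_2(t) = Σ_i (v_i)_2 · z_i(0) · e^{λ_i t} (row 2 of V times the modal terms).
x_2(0.5) = 1·15·e^{-5·0.5} + 5·(-3)·e^{-4·0.5} = 15·0.082085 + (-15)·0.135335 = -0.7988.

-0.7988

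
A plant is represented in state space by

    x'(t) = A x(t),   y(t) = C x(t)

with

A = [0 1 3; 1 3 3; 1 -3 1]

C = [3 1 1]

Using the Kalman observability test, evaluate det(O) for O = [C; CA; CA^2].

CA = [[2, 3, 13]]
CA^2 = [[16, -28, 28]]
Observability matrix O = [C; CA; CA^2] = [[3, 1, 1], [2, 3, 13], [16, -28, 28]]
Expanding along the first row, det(O) = 3·(3·28 - 13·(-28)) - 1·(2·28 - 13·16) + 1·(2·(-28) - 3·16) = 3·448 - 1·(-152) + 1·(-104) = 1392
Since det(O) ≠ 0, rank(O) = 3 and the system is completely observable.

1392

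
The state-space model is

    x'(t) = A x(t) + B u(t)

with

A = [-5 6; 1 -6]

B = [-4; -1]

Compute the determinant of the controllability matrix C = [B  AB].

6

AB = [[14], [2]]
Controllability matrix C = [B  AB] = [[-4, 14], [-1, 2]]
det(C) = (-4)·2 - 14·(-1) = -8 - (-14) = 6
Since det(C) ≠ 0, rank(C) = 2 and the system is completely controllable.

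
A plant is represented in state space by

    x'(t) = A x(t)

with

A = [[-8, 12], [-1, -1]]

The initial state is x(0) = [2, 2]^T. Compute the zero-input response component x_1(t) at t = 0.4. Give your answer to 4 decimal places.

det(sI - A) = s^2 - (tr A)s + det A, with tr A = (-8) + (-1) = -9 and det A = (-8)·(-1) - 12·(-1) = 8 - (-12) = 20.
So p(s) = det(sI - A) = s^2 + 9s + 20.
Factor s^2 + 9s + 20: two numbers with sum -9 and product 20 are -4 and -5, so s^2 + 9s + 20 = (s + 4)(s + 5).
Hence p(s) = (s + 4) (s + 5), with roots -5, -4.
The eigenvalues -5, -4 are distinct and real, so A is diagonalisable and x(t) = e^{At} x(0) = V diag(e^{λ_i t}) V^{-1} x(0), where the columns of V are the eigenvectors.
λ = -5: A - (-5)I = [[-3, 12], [-1, 4]]. Row 1 gives (-3)·v1 + 12·v2 = 0, so take v_1 = [4, 1]^T.
λ = -4: A - (-4)I = [[-4, 12], [-1, 3]]. Row 1 gives (-4)·v1 + 12·v2 = 0, so take v_2 = [-3, -1]^T.
V = [v_1 v_2] = [[4, -3], [1, -1]] has det V = -1, so V^{-1} = adj(V)/det V = [[1, -3], [1, -4]].
Modal coordinates z(0) = V^{-1} x(0): 1·2 + (-3)·2 = -4; 1·2 + (-4)·2 = -6; so z(0) = [-4, -6]^T.
x_1(t) = Σ_i (v_i)_1 · z_i(0) · e^{λ_i t} (row 1 of V times the modal terms).
x_1(0.4) = 4·(-4)·e^{-5·0.4} + (-3)·(-6)·e^{-4·0.4} = (-16)·0.135335 + 18·0.201897 = 1.4688.

1.4688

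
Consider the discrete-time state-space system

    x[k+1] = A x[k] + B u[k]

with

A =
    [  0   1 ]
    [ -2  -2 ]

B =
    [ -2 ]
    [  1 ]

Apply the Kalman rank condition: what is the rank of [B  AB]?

2

AB = [[1], [2]]
Controllability matrix C = [B  AB] = [[-2, 1], [1, 2]]
det(C) = (-2)·2 - 1·1 = -4 - 1 = -5 ≠ 0, so rank(C) = 2.
rank(C) = 2 = n, so the pair (A, B) is completely controllable.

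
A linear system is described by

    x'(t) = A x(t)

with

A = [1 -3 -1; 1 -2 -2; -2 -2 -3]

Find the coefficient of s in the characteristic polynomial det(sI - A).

Expand det(sI - A) for the 3×3 matrix.
p(s) = s^3 + 4s^2 - 2s + 13.
(Check: constant term = det(-A) = (-1)^3 det A = 13; coefficient of s^2 = -tr A = 4.)
The coefficient of s is -2.

-2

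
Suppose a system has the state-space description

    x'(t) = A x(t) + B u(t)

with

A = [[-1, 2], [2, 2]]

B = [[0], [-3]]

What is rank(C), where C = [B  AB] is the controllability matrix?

AB = [[-6], [-6]]
Controllability matrix C = [B  AB] = [[0, -6], [-3, -6]]
det(C) = 0·(-6) - (-6)·(-3) = 0 - 18 = -18 ≠ 0, so rank(C) = 2.
rank(C) = 2 = n, so the pair (A, B) is completely controllable.

2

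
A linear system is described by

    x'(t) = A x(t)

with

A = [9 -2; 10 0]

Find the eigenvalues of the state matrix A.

4, 5

det(sI - A) = s^2 - (tr A)s + det A, with tr A = 9 + 0 = 9 and det A = 9·0 - (-2)·10 = 0 - (-20) = 20.
So p(s) = det(sI - A) = s^2 - 9s + 20.
Factor s^2 - 9s + 20: two numbers with sum 9 and product 20 are 5 and 4, so s^2 - 9s + 20 = (s - 5)(s - 4).
Hence p(s) = (s - 5) (s - 4), with roots 4, 5.
At least one eigenvalue has non-negative real part, so the system is not asymptotically stable.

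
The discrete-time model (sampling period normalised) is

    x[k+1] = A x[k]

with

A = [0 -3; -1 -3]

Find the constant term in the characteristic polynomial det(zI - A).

-3

For a 2×2 matrix, det(zI - A) = z^2 - (tr A)z + det A.
tr A = -3, det A = -3.
So p(z) = z^2 + 3z - 3.
The constant term is -3.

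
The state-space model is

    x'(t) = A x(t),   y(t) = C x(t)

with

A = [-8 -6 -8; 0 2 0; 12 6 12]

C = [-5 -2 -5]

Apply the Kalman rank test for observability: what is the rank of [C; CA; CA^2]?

2

CA = [[-20, -4, -20]]
CA^2 = [[-80, -8, -80]]
Observability matrix O = [C; CA; CA^2] = [[-5, -2, -5], [-20, -4, -20], [-80, -8, -80]]
The columns c1, c2, c3 of O are linearly dependent: -c1 + c3 = 0 (check each entry), so rank(O) ≤ 2.
The 2×2 minor from rows 1, 2, columns 1, 2 is (-5)·(-4) - (-2)·(-20) = 20 - 40 = -20 ≠ 0, so rank(O) = 2.
rank(O) = 2 < n = 3, so the pair (A, C) is not completely observable.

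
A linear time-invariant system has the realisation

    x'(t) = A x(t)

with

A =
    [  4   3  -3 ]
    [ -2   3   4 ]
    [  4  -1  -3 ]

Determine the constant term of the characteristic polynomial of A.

Expand det(sI - A) for the 3×3 matrix.
p(s) = s^3 - 4s^2 + 13s - 40.
(Check: constant term = det(-A) = (-1)^3 det A = -40; coefficient of s^2 = -tr A = -4.)
The constant term is -40.

-40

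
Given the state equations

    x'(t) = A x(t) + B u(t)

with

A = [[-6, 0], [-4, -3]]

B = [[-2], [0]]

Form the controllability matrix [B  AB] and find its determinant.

AB = [[12], [8]]
Controllability matrix C = [B  AB] = [[-2, 12], [0, 8]]
det(C) = (-2)·8 - 12·0 = -16 - 0 = -16
Since det(C) ≠ 0, rank(C) = 2 and the system is completely controllable.

-16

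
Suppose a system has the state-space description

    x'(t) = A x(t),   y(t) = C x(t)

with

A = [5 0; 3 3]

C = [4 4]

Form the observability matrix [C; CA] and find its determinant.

CA = [[32, 12]]
Observability matrix O = [C; CA] = [[4, 4], [32, 12]]
det(O) = 4·12 - 4·32 = 48 - 128 = -80
Since det(O) ≠ 0, rank(O) = 2 and the system is completely observable.

-80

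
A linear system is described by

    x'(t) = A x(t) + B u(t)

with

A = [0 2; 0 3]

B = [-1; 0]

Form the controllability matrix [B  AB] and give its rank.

AB = [[0], [0]]
Controllability matrix C = [B  AB] = [[-1, 0], [0, 0]]
Every column of C is a scalar multiple of column 1 = [-1, 0] (multipliers 1, 0), so the columns span a one-dimensional space.
C ≠ 0, hence rank(C) = 1.
rank(C) = 1 < n = 2, so the pair (A, B) is not completely controllable.

1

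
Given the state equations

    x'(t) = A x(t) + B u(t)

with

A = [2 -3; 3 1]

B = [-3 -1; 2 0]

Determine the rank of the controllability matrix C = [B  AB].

2

AB = [[-12, -2], [-7, -3]]
Controllability matrix C = [B  AB] = [[-3, -1, -12, -2], [2, 0, -7, -3]]
Take the 2×2 submatrix of C formed by columns 1, 2: [[-3, -1], [2, 0]]. Its determinant is (-3)·0 - (-1)·2 = 0 - (-2) = 2 ≠ 0.
So rank(C) ≥ 2; since C has 2 rows, rank(C) = 2.
rank(C) = 2 = n, so the pair (A, B) is completely controllable.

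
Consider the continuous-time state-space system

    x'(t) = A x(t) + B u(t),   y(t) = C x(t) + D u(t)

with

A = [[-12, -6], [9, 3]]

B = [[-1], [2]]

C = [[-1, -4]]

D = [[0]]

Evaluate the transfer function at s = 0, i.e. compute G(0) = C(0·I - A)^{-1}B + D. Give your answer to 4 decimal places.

-2.8333

G(0) = C(-A)^{-1}B + D = -C A^{-1} B + D.
det A = 18, so A^{-1} = (1/18)·adj(A) = [[1/6, 1/3], [-1/2, -2/3]]
A^{-1} B = [1/2, -5/6]^T
C A^{-1} B = 17/6
G(0) = D - C A^{-1} B = 0 - (17/6) = -17/6 ≈ -2.8333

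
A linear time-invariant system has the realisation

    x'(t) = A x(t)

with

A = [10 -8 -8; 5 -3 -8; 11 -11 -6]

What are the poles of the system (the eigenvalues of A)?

-6, 2, 5

det(sI - A) = s^3 - (tr A)s^2 + (M11 + M22 + M33)s - det A, where Mii is the 2×2 principal minor of A obtained by deleting row i and column i.
tr A = 10 + (-3) + (-6) = 1; M11 = (-3)·(-6) - (-8)·(-11) = 18 - 88 = -70; M22 = 10·(-6) - (-8)·11 = -60 - (-88) = 28; M33 = 10·(-3) - (-8)·5 = -30 - (-40) = 10; sum of minors = -32.
det A = 10·((-3)·(-6) - (-8)·(-11)) - (-8)·(5·(-6) - (-8)·11) + (-8)·(5·(-11) - (-3)·11) = 10·(-70) - (-8)·58 + (-8)·(-22) = -60.
So p(s) = det(sI - A) = s^3 - s^2 - 32s + 60.
Rational-root test: any integer root divides 60. Testing small divisors, s = 2 works: p(2) = 8 + (-4) + (-64) + 60 = 0, so (s - 2) is a factor.
Dividing, p(s) = (s - 2)(s^2 + s - 30).
Factor s^2 + s - 30: two numbers with sum -1 and product -30 are 5 and -6, so s^2 + s - 30 = (s - 5)(s + 6).
Hence p(s) = (s - 5) (s - 2) (s + 6), with roots -6, 2, 5.
At least one eigenvalue has non-negative real part, so the system is not asymptotically stable.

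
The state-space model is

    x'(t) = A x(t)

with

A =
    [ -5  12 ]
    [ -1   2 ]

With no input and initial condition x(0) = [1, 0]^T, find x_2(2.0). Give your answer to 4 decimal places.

-0.1170

det(sI - A) = s^2 - (tr A)s + det A, with tr A = (-5) + 2 = -3 and det A = (-5)·2 - 12·(-1) = -10 - (-12) = 2.
So p(s) = det(sI - A) = s^2 + 3s + 2.
Factor s^2 + 3s + 2: two numbers with sum -3 and product 2 are -1 and -2, so s^2 + 3s + 2 = (s + 1)(s + 2).
Hence p(s) = (s + 1) (s + 2), with roots -2, -1.
The eigenvalues -2, -1 are distinct and real, so A is diagonalisable and x(t) = e^{At} x(0) = V diag(e^{λ_i t}) V^{-1} x(0), where the columns of V are the eigenvectors.
λ = -2: A - (-2)I = [[-3, 12], [-1, 4]]. Row 1 gives (-3)·v1 + 12·v2 = 0, so take v_1 = [-4, -1]^T.
λ = -1: A - (-1)I = [[-4, 12], [-1, 3]]. Row 1 gives (-4)·v1 + 12·v2 = 0, so take v_2 = [3, 1]^T.
V = [v_1 v_2] = [[-4, 3], [-1, 1]] has det V = -1, so V^{-1} = adj(V)/det V = [[-1, 3], [-1, 4]].
Modal coordinates z(0) = V^{-1} x(0): (-1)·1 + 3·0 = -1; (-1)·1 + 4·0 = -1; so z(0) = [-1, -1]^T.
x_2(t) = Σ_i (v_i)_2 · z_i(0) · e^{λ_i t} (row 2 of V times the modal terms).
x_2(2.0) = (-1)·(-1)·e^{-2·2.0} + 1·(-1)·e^{-1·2.0} = 1·0.018316 + (-1)·0.135335 = -0.1170.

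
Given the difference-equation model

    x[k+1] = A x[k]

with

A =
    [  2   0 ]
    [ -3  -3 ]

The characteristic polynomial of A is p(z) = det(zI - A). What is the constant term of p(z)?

For a 2×2 matrix, det(zI - A) = z^2 - (tr A)z + det A.
tr A = -1, det A = -6.
So p(z) = z^2 + z - 6.
The constant term is -6.

-6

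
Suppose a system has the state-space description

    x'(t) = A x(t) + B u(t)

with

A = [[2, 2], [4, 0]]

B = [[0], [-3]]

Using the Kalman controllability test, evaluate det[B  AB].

AB = [[-6], [0]]
Controllability matrix C = [B  AB] = [[0, -6], [-3, 0]]
det(C) = 0·0 - (-6)·(-3) = 0 - 18 = -18
Since det(C) ≠ 0, rank(C) = 2 and the system is completely controllable.

-18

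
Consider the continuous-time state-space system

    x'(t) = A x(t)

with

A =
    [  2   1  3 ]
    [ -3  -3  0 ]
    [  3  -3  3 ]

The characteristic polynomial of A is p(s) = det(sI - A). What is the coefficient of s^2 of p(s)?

Expand det(sI - A) for the 3×3 matrix.
p(s) = s^3 - 2s^2 - 15s - 45.
(Check: constant term = det(-A) = (-1)^3 det A = -45; coefficient of s^2 = -tr A = -2.)
The coefficient of s^2 is -2.

-2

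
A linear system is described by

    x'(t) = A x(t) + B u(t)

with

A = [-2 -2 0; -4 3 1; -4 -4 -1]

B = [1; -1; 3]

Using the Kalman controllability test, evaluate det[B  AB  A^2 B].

AB = [[0], [-4], [-3]]
A^2B = [[8], [-15], [19]]
Controllability matrix C = [B  AB  A^2B] = [[1, 0, 8], [-1, -4, -15], [3, -3, 19]]
Expanding along the first row, det(C) = 1·((-4)·19 - (-15)·(-3)) - 0·((-1)·19 - (-15)·3) + 8·((-1)·(-3) - (-4)·3) = 1·(-121) - 0·26 + 8·15 = -1
Since det(C) ≠ 0, rank(C) = 3 and the system is completely controllable.

-1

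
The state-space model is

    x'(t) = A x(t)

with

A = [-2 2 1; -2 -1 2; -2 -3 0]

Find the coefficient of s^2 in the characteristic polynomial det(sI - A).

Expand det(sI - A) for the 3×3 matrix.
p(s) = s^3 + 3s^2 + 14s + 16.
(Check: constant term = det(-A) = (-1)^3 det A = 16; coefficient of s^2 = -tr A = 3.)
The coefficient of s^2 is 3.

3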